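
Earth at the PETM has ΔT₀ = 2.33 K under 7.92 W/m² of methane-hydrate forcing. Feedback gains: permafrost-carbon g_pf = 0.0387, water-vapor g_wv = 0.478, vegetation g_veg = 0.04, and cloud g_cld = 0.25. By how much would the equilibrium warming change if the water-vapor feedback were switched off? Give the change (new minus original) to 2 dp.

Original: g = 0.8067, ΔT = 2.33/(1−0.8067) = 12.0538 K.
Without water-vapor: g' = 0.3287, ΔT' = 2.33/(1−0.3287) = 3.4709 K.
Change = 3.4709 − 12.0538 = -8.58 K.

-8.58 K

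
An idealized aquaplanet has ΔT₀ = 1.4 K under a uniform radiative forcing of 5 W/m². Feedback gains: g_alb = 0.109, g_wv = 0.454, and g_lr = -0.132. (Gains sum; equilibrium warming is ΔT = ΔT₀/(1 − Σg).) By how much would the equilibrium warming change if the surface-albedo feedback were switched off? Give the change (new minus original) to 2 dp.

Original: g = 0.431, ΔT = 1.4/(1−0.431) = 2.4605 K.
Without surface-albedo: g' = 0.322, ΔT' = 1.4/(1−0.322) = 2.0649 K.
Change = 2.0649 − 2.4605 = -0.40 K.

-0.40 K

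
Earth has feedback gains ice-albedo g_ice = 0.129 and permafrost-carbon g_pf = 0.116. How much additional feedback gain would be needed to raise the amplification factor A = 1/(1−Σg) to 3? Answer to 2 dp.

0.42

Current total gain = 0.245.
Target gain for A = 3: g* = 1 − 1/3 = 0.6667.
Additional gain needed = 0.6667 − 0.245 = 0.42.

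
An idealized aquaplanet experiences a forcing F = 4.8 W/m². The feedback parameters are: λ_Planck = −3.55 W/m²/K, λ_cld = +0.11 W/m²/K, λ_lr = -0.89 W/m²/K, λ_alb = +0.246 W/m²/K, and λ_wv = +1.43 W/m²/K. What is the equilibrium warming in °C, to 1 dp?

1.8 °C

Net feedback parameter λ = (−3.55) + (+0.11) + (-0.89) + (+0.246) + (+1.43) = -2.654 W/m²/K.
ΔT = −F/λ = −4.8/(-2.654) = 1.8 °C.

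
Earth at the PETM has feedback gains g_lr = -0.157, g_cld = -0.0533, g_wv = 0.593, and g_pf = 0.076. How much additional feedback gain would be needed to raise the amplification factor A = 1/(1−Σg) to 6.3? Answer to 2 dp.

Current total gain = 0.4587.
Target gain for A = 6.3: g* = 1 − 1/6.3 = 0.8413.
Additional gain needed = 0.8413 − 0.4587 = 0.38.

0.38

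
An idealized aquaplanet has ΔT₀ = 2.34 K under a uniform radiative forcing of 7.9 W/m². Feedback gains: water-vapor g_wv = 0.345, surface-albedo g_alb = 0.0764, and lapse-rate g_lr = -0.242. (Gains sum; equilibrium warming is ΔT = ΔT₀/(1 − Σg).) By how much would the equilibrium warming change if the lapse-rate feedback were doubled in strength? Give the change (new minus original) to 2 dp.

-0.65 K

Original: g = 0.1794, ΔT = 2.34/(1−0.1794) = 2.8516 K.
With doubled lapse-rate: g' = -0.0626, ΔT' = 2.34/(1+0.0626) = 2.2021 K.
Change = 2.2021 − 2.8516 = -0.65 K.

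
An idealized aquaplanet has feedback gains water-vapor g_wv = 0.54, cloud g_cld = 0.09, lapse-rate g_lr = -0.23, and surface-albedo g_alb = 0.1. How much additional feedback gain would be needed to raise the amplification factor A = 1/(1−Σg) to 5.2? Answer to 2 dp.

0.31

Current total gain = 0.5.
Target gain for A = 5.2: g* = 1 − 1/5.2 = 0.8077.
Additional gain needed = 0.8077 − 0.5 = 0.31.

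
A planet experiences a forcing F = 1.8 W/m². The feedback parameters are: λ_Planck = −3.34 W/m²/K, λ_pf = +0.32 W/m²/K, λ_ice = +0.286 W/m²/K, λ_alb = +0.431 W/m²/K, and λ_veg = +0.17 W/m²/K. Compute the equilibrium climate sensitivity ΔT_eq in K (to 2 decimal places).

0.84 K

Net feedback parameter λ = (−3.34) + (+0.32) + (+0.286) + (+0.431) + (+0.17) = -2.133 W/m²/K.
ΔT = −F/λ = −1.8/(-2.133) = 0.84 K.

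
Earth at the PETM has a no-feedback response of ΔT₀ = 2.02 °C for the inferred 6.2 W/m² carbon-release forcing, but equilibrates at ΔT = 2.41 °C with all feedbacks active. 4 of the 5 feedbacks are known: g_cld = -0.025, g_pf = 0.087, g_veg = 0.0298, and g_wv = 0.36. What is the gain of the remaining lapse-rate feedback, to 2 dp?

-0.29

Amplification A = ΔT/ΔT₀ = 2.41/2.02 = 1.193.
Total gain g = 1 − 1/A = 1 − 1/1.193 = 0.1618.
Known gains sum to -0.025 + 0.087 + 0.0298 + 0.36 = 0.4518.
g_lr = 0.1618 − 0.4518 = -0.29.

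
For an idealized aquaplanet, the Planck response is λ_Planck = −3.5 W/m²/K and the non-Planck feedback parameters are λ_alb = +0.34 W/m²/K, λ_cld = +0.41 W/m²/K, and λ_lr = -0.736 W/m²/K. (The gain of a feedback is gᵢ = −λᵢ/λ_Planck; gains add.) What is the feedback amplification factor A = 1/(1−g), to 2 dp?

1.00

Convert to gains: g_alb = 0.34/3.5 = 0.09714; g_cld = 0.41/3.5 = 0.1171; g_lr = -0.736/3.5 = -0.2103.
Total gain g = 0.00394.
A = 1/(1 − 0.00394) = 1.00.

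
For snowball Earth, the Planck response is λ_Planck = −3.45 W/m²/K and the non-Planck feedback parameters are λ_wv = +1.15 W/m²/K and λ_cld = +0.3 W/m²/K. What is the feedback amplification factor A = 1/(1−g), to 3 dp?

Convert to gains: g_wv = 1.15/3.45 = 0.3333; g_cld = 0.3/3.45 = 0.08696.
Total gain g = 0.42026.
A = 1/(1 − 0.42026) = 1.725.

1.725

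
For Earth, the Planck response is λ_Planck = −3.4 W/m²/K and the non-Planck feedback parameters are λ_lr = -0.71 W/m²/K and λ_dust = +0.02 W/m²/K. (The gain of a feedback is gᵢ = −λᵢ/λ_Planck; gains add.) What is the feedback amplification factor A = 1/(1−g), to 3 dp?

0.831

Convert to gains: g_lr = -0.71/3.4 = -0.2088; g_dust = 0.02/3.4 = 0.005882.
Total gain g = -0.202918.
A = 1/(1 + 0.202918) = 0.831.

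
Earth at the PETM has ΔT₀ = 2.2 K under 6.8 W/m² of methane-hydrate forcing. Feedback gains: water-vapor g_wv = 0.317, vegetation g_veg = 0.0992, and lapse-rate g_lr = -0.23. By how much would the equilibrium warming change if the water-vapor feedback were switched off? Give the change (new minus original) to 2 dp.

-0.76 K

Original: g = 0.1862, ΔT = 2.2/(1−0.1862) = 2.7034 K.
Without water-vapor: g' = -0.1308, ΔT' = 2.2/(1+0.1308) = 1.9455 K.
Change = 1.9455 − 2.7034 = -0.76 K.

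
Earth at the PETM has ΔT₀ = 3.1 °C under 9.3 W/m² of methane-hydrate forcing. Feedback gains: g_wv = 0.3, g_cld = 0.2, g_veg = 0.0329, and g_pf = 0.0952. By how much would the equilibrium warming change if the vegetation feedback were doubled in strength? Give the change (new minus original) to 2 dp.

0.81 °C

Original: g = 0.6281, ΔT = 3.1/(1−0.6281) = 8.3356 °C.
With doubled vegetation: g' = 0.661, ΔT' = 3.1/(1−0.661) = 9.1445 °C.
Change = 9.1445 − 8.3356 = 0.81 °C.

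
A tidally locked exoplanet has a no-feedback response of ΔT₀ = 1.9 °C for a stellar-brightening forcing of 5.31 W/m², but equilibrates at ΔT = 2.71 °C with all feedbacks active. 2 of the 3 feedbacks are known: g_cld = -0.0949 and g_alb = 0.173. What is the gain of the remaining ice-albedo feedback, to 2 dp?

Amplification A = ΔT/ΔT₀ = 2.71/1.9 = 1.426.
Total gain g = 1 − 1/A = 1 − 1/1.426 = 0.2987.
Known gains sum to -0.0949 + 0.173 = 0.0781.
g_ice = 0.2987 − 0.0781 = 0.22.

0.22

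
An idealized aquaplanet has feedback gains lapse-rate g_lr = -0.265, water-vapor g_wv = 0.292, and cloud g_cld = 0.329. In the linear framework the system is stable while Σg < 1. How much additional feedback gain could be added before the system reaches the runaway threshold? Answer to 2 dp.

0.64

Current total gain = -0.265 + 0.292 + 0.329 = 0.356.
Margin to runaway = 1 − 0.356 = 0.64.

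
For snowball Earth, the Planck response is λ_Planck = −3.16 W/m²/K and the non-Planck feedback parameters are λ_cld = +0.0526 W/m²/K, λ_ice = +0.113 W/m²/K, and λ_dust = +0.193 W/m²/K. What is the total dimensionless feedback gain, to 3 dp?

0.113

Convert to gains: g_cld = 0.0526/3.16 = 0.01665; g_ice = 0.113/3.16 = 0.03576; g_dust = 0.193/3.16 = 0.06108.
Total gain g = 0.11349.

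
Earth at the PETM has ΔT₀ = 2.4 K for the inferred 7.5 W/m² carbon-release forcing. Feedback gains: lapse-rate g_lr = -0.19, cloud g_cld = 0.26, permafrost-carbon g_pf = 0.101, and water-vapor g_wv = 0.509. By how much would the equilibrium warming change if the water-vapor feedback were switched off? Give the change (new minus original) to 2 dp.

Original: g = 0.68, ΔT = 2.4/(1−0.68) = 7.5000 K.
Without water-vapor: g' = 0.171, ΔT' = 2.4/(1−0.171) = 2.8951 K.
Change = 2.8951 − 7.5000 = -4.60 K.

-4.60 K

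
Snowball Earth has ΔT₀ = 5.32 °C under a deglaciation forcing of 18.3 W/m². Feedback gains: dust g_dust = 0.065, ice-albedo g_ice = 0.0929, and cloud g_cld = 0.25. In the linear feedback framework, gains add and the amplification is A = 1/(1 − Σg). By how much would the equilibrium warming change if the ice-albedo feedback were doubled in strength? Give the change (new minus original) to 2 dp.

1.67 °C

Original: g = 0.4079, ΔT = 5.32/(1−0.4079) = 8.9850 °C.
With doubled ice-albedo: g' = 0.5008, ΔT' = 5.32/(1−0.5008) = 10.6571 °C.
Change = 10.6571 − 8.9850 = 1.67 °C.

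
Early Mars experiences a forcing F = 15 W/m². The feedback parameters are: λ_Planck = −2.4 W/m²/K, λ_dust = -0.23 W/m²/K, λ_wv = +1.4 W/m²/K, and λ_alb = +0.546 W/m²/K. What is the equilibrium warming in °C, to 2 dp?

Net feedback parameter λ = (−2.4) + (-0.23) + (+1.4) + (+0.546) = -0.684 W/m²/K.
ΔT = −F/λ = −15/(-0.684) = 21.93 °C.

21.93 °C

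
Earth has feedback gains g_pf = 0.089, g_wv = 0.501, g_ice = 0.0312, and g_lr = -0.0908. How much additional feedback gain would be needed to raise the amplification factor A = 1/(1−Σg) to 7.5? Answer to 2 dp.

Current total gain = 0.5304.
Target gain for A = 7.5: g* = 1 − 1/7.5 = 0.8667.
Additional gain needed = 0.8667 − 0.5304 = 0.34.

0.34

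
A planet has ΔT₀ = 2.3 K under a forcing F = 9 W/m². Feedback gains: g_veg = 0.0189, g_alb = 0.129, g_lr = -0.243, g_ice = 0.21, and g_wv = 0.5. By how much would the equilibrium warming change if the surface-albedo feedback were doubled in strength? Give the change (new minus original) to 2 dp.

Original: g = 0.6149, ΔT = 2.3/(1−0.6149) = 5.9725 K.
With doubled surface-albedo: g' = 0.7439, ΔT' = 2.3/(1−0.7439) = 8.9809 K.
Change = 8.9809 − 5.9725 = 3.01 K.

3.01 K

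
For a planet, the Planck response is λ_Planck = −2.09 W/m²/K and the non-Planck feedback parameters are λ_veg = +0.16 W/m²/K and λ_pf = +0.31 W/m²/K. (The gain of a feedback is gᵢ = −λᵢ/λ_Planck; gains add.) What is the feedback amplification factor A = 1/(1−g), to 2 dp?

Convert to gains: g_veg = 0.16/2.09 = 0.07656; g_pf = 0.31/2.09 = 0.1483.
Total gain g = 0.22486.
A = 1/(1 − 0.22486) = 1.29.

1.29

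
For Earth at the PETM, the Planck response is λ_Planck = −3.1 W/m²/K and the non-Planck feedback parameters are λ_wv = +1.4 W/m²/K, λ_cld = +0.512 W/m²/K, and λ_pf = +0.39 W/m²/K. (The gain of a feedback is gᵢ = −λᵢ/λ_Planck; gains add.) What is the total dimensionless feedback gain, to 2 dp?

Convert to gains: g_wv = 1.4/3.1 = 0.4516; g_cld = 0.512/3.1 = 0.1652; g_pf = 0.39/3.1 = 0.1258.
Total gain g = 0.7426.

0.74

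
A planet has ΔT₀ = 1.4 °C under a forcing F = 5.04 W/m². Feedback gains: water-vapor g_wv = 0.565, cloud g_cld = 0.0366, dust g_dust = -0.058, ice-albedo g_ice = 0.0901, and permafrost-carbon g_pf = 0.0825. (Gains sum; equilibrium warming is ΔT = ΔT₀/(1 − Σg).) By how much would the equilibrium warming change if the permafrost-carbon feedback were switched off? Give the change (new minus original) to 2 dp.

Original: g = 0.7162, ΔT = 1.4/(1−0.7162) = 4.9331 °C.
Without permafrost-carbon: g' = 0.6337, ΔT' = 1.4/(1−0.6337) = 3.8220 °C.
Change = 3.8220 − 4.9331 = -1.11 °C.

-1.11 °C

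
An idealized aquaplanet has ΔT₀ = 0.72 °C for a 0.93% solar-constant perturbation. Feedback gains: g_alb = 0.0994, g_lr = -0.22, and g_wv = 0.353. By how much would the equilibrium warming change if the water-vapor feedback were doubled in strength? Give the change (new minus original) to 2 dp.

Original: g = 0.2324, ΔT = 0.72/(1−0.2324) = 0.9380 °C.
With doubled water-vapor: g' = 0.5854, ΔT' = 0.72/(1−0.5854) = 1.7366 °C.
Change = 1.7366 − 0.9380 = 0.80 °C.

0.80 °C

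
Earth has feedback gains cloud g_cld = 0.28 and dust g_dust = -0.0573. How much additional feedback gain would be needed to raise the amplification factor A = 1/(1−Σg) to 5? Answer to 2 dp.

0.58

Current total gain = 0.2227.
Target gain for A = 5: g* = 1 − 1/5 = 0.8.
Additional gain needed = 0.8 − 0.2227 = 0.58.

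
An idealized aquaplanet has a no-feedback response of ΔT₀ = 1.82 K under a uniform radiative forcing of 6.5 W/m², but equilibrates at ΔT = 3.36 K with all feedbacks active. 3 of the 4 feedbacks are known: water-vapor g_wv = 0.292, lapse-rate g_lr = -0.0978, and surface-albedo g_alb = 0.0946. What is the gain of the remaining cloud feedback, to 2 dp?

Amplification A = ΔT/ΔT₀ = 3.36/1.82 = 1.846.
Total gain g = 1 − 1/A = 1 − 1/1.846 = 0.4583.
Known gains sum to 0.292 − 0.0978 + 0.0946 = 0.2888.
g_cld = 0.4583 − 0.2888 = 0.17.

0.17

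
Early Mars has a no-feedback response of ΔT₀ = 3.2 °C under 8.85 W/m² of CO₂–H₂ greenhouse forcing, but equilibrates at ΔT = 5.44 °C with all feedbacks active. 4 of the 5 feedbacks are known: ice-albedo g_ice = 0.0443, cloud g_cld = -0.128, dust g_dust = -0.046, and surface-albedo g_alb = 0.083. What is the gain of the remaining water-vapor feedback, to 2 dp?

Amplification A = ΔT/ΔT₀ = 5.44/3.2 = 1.7.
Total gain g = 1 − 1/A = 1 − 1/1.7 = 0.4118.
Known gains sum to 0.0443 − 0.128 − 0.046 + 0.083 = -0.0467.
g_wv = 0.4118 + 0.0467 = 0.46.

0.46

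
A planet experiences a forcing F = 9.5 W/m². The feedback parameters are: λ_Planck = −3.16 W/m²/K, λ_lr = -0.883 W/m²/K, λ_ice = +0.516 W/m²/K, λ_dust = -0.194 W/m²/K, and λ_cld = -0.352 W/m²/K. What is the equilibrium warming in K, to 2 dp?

Net feedback parameter λ = (−3.16) + (-0.883) + (+0.516) + (-0.194) + (-0.352) = -4.073 W/m²/K.
ΔT = −F/λ = −9.5/(-4.073) = 2.33 K.

2.33 K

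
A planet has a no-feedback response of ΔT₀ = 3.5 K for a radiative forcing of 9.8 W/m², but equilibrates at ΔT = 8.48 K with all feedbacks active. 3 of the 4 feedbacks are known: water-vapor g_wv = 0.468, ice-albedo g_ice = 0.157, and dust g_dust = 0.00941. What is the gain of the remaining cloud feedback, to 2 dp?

-0.05

Amplification A = ΔT/ΔT₀ = 8.48/3.5 = 2.423.
Total gain g = 1 − 1/A = 1 − 1/2.423 = 0.5873.
Known gains sum to 0.468 + 0.157 + 0.00941 = 0.63441.
g_cld = 0.5873 − 0.63441 = -0.05.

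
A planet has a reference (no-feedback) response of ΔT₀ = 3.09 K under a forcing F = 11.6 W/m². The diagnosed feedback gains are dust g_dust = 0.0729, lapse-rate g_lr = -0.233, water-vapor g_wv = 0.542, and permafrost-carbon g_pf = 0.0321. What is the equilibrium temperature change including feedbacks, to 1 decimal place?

Total gain g = 0.0729 − 0.233 + 0.542 + 0.0321 = 0.414.
Amplification A = 1/(1 − 0.414) = 1.706.
ΔT = 3.09 × 1.706 = 5.3 K.

5.3 K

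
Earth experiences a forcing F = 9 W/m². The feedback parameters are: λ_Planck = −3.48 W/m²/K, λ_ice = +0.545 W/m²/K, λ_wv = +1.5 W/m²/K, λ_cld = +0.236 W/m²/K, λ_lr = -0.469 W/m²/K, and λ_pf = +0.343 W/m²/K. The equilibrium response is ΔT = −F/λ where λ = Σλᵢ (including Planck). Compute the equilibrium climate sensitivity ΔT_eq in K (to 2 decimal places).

6.79 K

Net feedback parameter λ = (−3.48) + (+0.545) + (+1.5) + (+0.236) + (-0.469) + (+0.343) = -1.325 W/m²/K.
ΔT = −F/λ = −9/(-1.325) = 6.79 K.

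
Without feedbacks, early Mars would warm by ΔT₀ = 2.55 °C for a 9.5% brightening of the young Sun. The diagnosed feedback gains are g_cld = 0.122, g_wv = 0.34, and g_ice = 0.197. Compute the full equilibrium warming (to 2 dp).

Total gain g = 0.122 + 0.34 + 0.197 = 0.659.
Amplification A = 1/(1 − 0.659) = 2.933.
ΔT = 2.55 × 2.933 = 7.48 °C.

7.48 °C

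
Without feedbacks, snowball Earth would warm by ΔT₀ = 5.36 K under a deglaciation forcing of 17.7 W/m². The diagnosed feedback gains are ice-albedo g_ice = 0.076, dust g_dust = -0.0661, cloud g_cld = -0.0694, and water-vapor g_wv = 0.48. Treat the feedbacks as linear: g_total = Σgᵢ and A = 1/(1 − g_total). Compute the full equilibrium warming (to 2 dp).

Total gain g = 0.076 − 0.0661 − 0.0694 + 0.48 = 0.4205.
Amplification A = 1/(1 − 0.4205) = 1.726.
ΔT = 5.36 × 1.726 = 9.25 K.

9.25 K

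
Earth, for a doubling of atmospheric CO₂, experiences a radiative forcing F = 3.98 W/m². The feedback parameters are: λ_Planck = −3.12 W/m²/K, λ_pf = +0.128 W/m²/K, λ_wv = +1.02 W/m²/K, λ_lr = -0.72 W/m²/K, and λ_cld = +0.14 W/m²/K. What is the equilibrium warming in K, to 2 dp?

1.56 K

Net feedback parameter λ = (−3.12) + (+0.128) + (+1.02) + (-0.72) + (+0.14) = -2.552 W/m²/K.
ΔT = −F/λ = −3.98/(-2.552) = 1.56 K.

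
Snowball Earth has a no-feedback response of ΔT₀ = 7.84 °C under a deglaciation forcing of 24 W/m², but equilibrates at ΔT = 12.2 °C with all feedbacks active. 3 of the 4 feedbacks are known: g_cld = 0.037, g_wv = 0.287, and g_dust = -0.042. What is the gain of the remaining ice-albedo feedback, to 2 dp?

0.08

Amplification A = ΔT/ΔT₀ = 12.2/7.84 = 1.556.
Total gain g = 1 − 1/A = 1 − 1/1.556 = 0.3573.
Known gains sum to 0.037 + 0.287 − 0.042 = 0.282.
g_ice = 0.3573 − 0.282 = 0.08.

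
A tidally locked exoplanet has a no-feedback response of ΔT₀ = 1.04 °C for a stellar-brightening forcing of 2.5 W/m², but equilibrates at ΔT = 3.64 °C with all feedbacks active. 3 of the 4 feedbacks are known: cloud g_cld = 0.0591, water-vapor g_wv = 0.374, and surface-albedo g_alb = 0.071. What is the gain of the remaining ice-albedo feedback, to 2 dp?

Amplification A = ΔT/ΔT₀ = 3.64/1.04 = 3.5.
Total gain g = 1 − 1/A = 1 − 1/3.5 = 0.7143.
Known gains sum to 0.0591 + 0.374 + 0.071 = 0.5041.
g_ice = 0.7143 − 0.5041 = 0.21.

0.21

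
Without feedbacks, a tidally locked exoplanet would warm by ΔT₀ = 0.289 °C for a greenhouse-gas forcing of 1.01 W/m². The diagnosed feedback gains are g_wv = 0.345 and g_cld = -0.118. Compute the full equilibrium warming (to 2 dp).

0.37 °C

Total gain g = 0.345 − 0.118 = 0.227.
Amplification A = 1/(1 − 0.227) = 1.294.
ΔT = 0.289 × 1.294 = 0.37 °C.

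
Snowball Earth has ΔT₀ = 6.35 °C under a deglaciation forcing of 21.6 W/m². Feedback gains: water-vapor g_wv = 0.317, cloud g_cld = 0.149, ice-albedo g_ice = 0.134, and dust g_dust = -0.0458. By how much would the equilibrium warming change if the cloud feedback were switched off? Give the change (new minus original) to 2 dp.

Original: g = 0.5542, ΔT = 6.35/(1−0.5542) = 14.2441 °C.
Without cloud: g' = 0.4052, ΔT' = 6.35/(1−0.4052) = 10.6759 °C.
Change = 10.6759 − 14.2441 = -3.57 °C.

-3.57 °C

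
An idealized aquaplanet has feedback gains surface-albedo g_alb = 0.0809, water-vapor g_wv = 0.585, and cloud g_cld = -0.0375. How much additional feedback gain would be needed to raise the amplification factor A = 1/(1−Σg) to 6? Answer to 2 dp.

0.20

Current total gain = 0.6284.
Target gain for A = 6: g* = 1 − 1/6 = 0.8333.
Additional gain needed = 0.8333 − 0.6284 = 0.20.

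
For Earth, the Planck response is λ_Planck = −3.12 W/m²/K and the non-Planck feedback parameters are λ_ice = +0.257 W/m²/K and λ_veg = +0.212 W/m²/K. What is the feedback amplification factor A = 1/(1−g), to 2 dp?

1.18

Convert to gains: g_ice = 0.257/3.12 = 0.08237; g_veg = 0.212/3.12 = 0.06795.
Total gain g = 0.15032.
A = 1/(1 − 0.15032) = 1.18.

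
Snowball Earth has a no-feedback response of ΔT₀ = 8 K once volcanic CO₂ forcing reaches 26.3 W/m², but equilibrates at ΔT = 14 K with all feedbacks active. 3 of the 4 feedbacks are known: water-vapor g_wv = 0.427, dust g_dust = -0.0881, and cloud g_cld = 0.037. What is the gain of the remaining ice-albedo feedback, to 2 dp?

Amplification A = ΔT/ΔT₀ = 14/8 = 1.75.
Total gain g = 1 − 1/A = 1 − 1/1.75 = 0.4286.
Known gains sum to 0.427 − 0.0881 + 0.037 = 0.3759.
g_ice = 0.4286 − 0.3759 = 0.05.

0.05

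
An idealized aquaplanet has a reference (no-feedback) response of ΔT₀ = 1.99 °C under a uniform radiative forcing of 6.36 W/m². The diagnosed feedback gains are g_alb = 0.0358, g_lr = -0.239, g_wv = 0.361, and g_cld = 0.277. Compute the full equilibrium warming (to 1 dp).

Total gain g = 0.0358 − 0.239 + 0.361 + 0.277 = 0.4348.
Amplification A = 1/(1 − 0.4348) = 1.769.
ΔT = 1.99 × 1.769 = 3.5 °C.

3.5 °C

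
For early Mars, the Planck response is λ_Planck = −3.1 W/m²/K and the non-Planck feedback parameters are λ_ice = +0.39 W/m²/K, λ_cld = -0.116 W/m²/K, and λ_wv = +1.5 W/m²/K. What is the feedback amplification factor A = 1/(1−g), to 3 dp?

Convert to gains: g_ice = 0.39/3.1 = 0.1258; g_cld = -0.116/3.1 = -0.03742; g_wv = 1.5/3.1 = 0.4839.
Total gain g = 0.57228.
A = 1/(1 − 0.57228) = 2.338.

2.338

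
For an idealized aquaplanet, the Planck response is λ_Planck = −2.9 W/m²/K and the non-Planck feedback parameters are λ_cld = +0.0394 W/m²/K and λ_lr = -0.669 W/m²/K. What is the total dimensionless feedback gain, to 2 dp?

Convert to gains: g_cld = 0.0394/2.9 = 0.01359; g_lr = -0.669/2.9 = -0.2307.
Total gain g = -0.21711.

-0.22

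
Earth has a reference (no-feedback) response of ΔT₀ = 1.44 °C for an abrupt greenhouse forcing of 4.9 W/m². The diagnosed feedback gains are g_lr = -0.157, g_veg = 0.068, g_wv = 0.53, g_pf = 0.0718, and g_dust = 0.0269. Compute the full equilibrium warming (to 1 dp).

Total gain g = -0.157 + 0.068 + 0.53 + 0.0718 + 0.0269 = 0.5397.
Amplification A = 1/(1 − 0.5397) = 2.172.
ΔT = 1.44 × 2.172 = 3.1 °C.

3.1 °C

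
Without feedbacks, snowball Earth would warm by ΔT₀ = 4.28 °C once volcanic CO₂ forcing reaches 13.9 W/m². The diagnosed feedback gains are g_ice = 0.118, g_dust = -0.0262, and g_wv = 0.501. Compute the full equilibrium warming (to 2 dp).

10.51 °C

Total gain g = 0.118 − 0.0262 + 0.501 = 0.5928.
Amplification A = 1/(1 − 0.5928) = 2.456.
ΔT = 4.28 × 2.456 = 10.51 °C.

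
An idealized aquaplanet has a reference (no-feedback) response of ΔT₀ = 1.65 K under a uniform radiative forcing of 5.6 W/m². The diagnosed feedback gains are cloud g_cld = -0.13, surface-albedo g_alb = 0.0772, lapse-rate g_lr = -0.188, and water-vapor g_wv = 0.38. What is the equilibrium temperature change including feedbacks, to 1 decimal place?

Total gain g = -0.13 + 0.0772 − 0.188 + 0.38 = 0.1392.
Amplification A = 1/(1 − 0.1392) = 1.162.
ΔT = 1.65 × 1.162 = 1.9 K.

1.9 K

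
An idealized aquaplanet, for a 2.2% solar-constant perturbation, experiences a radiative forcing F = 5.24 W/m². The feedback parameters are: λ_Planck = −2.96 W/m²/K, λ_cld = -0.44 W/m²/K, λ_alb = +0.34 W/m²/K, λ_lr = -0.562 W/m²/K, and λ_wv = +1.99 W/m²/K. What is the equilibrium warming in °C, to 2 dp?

Net feedback parameter λ = (−2.96) + (-0.44) + (+0.34) + (-0.562) + (+1.99) = -1.632 W/m²/K.
ΔT = −F/λ = −5.24/(-1.632) = 3.21 °C.

3.21 °C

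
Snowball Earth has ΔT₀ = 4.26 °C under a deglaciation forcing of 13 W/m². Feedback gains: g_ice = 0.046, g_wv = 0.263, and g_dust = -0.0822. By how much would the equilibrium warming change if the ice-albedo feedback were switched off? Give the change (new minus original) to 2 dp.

Original: g = 0.2268, ΔT = 4.26/(1−0.2268) = 5.5096 °C.
Without ice-albedo: g' = 0.1808, ΔT' = 4.26/(1−0.1808) = 5.2002 °C.
Change = 5.2002 − 5.5096 = -0.31 °C.

-0.31 °C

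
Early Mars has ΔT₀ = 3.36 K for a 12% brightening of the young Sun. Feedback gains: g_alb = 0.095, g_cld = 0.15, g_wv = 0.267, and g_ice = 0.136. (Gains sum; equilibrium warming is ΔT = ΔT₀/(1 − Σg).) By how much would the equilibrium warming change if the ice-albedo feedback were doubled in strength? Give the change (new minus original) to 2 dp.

6.01 K

Original: g = 0.648, ΔT = 3.36/(1−0.648) = 9.5455 K.
With doubled ice-albedo: g' = 0.784, ΔT' = 3.36/(1−0.784) = 15.5556 K.
Change = 15.5556 − 9.5455 = 6.01 K.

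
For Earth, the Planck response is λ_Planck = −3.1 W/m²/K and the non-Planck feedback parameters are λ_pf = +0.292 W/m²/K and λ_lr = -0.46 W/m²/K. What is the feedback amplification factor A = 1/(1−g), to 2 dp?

Convert to gains: g_pf = 0.292/3.1 = 0.09419; g_lr = -0.46/3.1 = -0.1484.
Total gain g = -0.05421.
A = 1/(1 + 0.05421) = 0.95.

0.95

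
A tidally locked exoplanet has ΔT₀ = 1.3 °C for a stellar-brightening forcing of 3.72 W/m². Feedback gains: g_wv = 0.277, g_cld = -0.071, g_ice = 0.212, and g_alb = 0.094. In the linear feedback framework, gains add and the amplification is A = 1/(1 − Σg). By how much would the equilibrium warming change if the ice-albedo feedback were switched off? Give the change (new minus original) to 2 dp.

Original: g = 0.512, ΔT = 1.3/(1−0.512) = 2.6639 °C.
Without ice-albedo: g' = 0.3, ΔT' = 1.3/(1−0.3) = 1.8571 °C.
Change = 1.8571 − 2.6639 = -0.81 °C.

-0.81 °C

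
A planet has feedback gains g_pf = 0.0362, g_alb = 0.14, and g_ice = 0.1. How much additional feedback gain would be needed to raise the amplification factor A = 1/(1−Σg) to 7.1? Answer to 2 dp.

Current total gain = 0.2762.
Target gain for A = 7.1: g* = 1 − 1/7.1 = 0.8592.
Additional gain needed = 0.8592 − 0.2762 = 0.58.

0.58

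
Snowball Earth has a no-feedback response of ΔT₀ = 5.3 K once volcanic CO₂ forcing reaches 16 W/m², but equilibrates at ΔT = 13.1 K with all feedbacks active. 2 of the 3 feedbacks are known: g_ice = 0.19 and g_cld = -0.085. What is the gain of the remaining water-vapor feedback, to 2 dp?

Amplification A = ΔT/ΔT₀ = 13.1/5.3 = 2.472.
Total gain g = 1 − 1/A = 1 − 1/2.472 = 0.5955.
Known gains sum to 0.19 − 0.085 = 0.105.
g_wv = 0.5955 − 0.105 = 0.49.

0.49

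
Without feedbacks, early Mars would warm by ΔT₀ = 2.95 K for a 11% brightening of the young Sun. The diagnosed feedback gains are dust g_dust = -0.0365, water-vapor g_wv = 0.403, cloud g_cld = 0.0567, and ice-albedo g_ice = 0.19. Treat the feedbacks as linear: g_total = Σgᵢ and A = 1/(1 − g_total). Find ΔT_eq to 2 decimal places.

7.63 K

Total gain g = -0.0365 + 0.403 + 0.0567 + 0.19 = 0.6132.
Amplification A = 1/(1 − 0.6132) = 2.585.
ΔT = 2.95 × 2.585 = 7.63 K.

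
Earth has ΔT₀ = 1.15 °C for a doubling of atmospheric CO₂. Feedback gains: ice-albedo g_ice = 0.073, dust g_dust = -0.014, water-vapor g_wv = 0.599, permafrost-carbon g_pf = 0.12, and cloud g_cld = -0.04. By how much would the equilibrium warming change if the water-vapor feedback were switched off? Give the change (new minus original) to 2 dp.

Original: g = 0.738, ΔT = 1.15/(1−0.738) = 4.3893 °C.
Without water-vapor: g' = 0.139, ΔT' = 1.15/(1−0.139) = 1.3357 °C.
Change = 1.3357 − 4.3893 = -3.05 °C.

-3.05 °C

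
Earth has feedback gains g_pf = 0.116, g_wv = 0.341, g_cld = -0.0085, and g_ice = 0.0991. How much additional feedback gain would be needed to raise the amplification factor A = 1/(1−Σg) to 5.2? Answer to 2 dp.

Current total gain = 0.5476.
Target gain for A = 5.2: g* = 1 − 1/5.2 = 0.8077.
Additional gain needed = 0.8077 − 0.5476 = 0.26.

0.26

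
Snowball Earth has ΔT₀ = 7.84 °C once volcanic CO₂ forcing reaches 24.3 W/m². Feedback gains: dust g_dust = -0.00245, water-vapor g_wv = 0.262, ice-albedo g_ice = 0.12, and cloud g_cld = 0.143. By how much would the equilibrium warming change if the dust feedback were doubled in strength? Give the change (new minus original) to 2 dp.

Original: g = 0.52255, ΔT = 7.84/(1−0.52255) = 16.4206 °C.
With doubled dust: g' = 0.5201, ΔT' = 7.84/(1−0.5201) = 16.3367 °C.
Change = 16.3367 − 16.4206 = -0.08 °C.

-0.08 °C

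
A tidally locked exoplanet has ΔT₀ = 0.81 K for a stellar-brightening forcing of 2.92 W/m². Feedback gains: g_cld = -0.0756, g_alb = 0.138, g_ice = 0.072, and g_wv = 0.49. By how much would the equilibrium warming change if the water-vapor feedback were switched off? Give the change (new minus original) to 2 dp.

Original: g = 0.6244, ΔT = 0.81/(1−0.6244) = 2.1565 K.
Without water-vapor: g' = 0.1344, ΔT' = 0.81/(1−0.1344) = 0.9358 K.
Change = 0.9358 − 2.1565 = -1.22 K.

-1.22 K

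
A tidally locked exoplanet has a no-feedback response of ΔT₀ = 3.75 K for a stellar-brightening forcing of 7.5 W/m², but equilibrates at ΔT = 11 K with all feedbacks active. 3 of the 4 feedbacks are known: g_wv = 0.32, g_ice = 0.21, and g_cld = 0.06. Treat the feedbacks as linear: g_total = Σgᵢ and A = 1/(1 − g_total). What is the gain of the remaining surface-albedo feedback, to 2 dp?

Amplification A = ΔT/ΔT₀ = 11/3.75 = 2.933.
Total gain g = 1 − 1/A = 1 − 1/2.933 = 0.6591.
Known gains sum to 0.32 + 0.21 + 0.06 = 0.59.
g_alb = 0.6591 − 0.59 = 0.07.

0.07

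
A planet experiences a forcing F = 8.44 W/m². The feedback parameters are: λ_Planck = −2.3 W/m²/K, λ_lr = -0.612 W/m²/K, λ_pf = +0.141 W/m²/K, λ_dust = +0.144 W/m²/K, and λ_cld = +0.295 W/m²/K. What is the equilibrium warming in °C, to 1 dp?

Net feedback parameter λ = (−2.3) + (-0.612) + (+0.141) + (+0.144) + (+0.295) = -2.332 W/m²/K.
ΔT = −F/λ = −8.44/(-2.332) = 3.6 °C.

3.6 °C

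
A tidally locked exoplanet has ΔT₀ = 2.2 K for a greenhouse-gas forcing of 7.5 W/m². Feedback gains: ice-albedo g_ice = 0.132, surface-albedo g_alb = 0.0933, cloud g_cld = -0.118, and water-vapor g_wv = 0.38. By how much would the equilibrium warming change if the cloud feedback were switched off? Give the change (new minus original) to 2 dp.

1.28 K

Original: g = 0.4873, ΔT = 2.2/(1−0.4873) = 4.2910 K.
Without cloud: g' = 0.6053, ΔT' = 2.2/(1−0.6053) = 5.5739 K.
Change = 5.5739 − 4.2910 = 1.28 K.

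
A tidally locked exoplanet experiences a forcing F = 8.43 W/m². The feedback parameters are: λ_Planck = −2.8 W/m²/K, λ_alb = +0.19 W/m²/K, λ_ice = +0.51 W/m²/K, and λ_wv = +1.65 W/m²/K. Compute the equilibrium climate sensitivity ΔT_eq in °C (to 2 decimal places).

Net feedback parameter λ = (−2.8) + (+0.19) + (+0.51) + (+1.65) = -0.45 W/m²/K.
ΔT = −F/λ = −8.43/(-0.45) = 18.73 °C.

18.73 °C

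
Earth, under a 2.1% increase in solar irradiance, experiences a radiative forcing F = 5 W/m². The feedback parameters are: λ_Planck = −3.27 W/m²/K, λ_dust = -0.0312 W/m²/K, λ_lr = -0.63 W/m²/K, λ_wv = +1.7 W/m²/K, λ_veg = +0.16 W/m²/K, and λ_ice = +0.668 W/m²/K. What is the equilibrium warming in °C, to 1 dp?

3.6 °C

Net feedback parameter λ = (−3.27) + (-0.0312) + (-0.63) + (+1.7) + (+0.16) + (+0.668) = -1.4032 W/m²/K.
ΔT = −F/λ = −5/(-1.4032) = 3.6 °C.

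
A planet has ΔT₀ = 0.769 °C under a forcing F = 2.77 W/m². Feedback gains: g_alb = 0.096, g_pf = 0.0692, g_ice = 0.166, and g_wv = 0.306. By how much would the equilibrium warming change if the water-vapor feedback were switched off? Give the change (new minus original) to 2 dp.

-0.97 °C

Original: g = 0.6372, ΔT = 0.769/(1−0.6372) = 2.1196 °C.
Without water-vapor: g' = 0.3312, ΔT' = 0.769/(1−0.3312) = 1.1498 °C.
Change = 1.1498 − 2.1196 = -0.97 °C.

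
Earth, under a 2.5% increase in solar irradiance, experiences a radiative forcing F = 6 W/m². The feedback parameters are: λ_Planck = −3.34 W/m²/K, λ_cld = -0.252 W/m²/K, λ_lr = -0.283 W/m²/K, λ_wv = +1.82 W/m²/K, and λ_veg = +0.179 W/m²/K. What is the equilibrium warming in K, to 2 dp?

Net feedback parameter λ = (−3.34) + (-0.252) + (-0.283) + (+1.82) + (+0.179) = -1.876 W/m²/K.
ΔT = −F/λ = −6/(-1.876) = 3.20 K.

3.20 K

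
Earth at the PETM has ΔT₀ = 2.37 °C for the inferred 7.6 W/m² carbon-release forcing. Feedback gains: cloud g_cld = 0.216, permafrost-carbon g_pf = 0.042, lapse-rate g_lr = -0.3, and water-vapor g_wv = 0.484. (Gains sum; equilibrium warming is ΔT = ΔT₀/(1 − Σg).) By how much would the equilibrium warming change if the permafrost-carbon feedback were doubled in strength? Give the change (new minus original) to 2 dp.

Original: g = 0.442, ΔT = 2.37/(1−0.442) = 4.2473 °C.
With doubled permafrost-carbon: g' = 0.484, ΔT' = 2.37/(1−0.484) = 4.5930 °C.
Change = 4.5930 − 4.2473 = 0.35 °C.

0.35 °C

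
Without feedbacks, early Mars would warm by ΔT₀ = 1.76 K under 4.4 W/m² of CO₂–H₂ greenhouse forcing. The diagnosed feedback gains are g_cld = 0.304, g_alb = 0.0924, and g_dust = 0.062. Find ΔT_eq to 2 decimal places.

3.25 K

Total gain g = 0.304 + 0.0924 + 0.062 = 0.4584.
Amplification A = 1/(1 − 0.4584) = 1.846.
ΔT = 1.76 × 1.846 = 3.25 K.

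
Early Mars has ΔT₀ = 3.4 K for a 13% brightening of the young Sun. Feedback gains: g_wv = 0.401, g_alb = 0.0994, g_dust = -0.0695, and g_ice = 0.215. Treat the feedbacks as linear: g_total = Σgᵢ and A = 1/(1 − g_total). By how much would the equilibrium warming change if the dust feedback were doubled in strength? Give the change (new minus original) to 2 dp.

-1.58 K

Original: g = 0.6459, ΔT = 3.4/(1−0.6459) = 9.6018 K.
With doubled dust: g' = 0.5764, ΔT' = 3.4/(1−0.5764) = 8.0264 K.
Change = 8.0264 − 9.6018 = -1.58 K.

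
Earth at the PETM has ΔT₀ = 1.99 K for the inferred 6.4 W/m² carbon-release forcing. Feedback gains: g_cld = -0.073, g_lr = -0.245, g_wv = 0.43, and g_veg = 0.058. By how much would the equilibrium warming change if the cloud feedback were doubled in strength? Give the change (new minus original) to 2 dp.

Original: g = 0.17, ΔT = 1.99/(1−0.17) = 2.3976 K.
With doubled cloud: g' = 0.097, ΔT' = 1.99/(1−0.097) = 2.2038 K.
Change = 2.2038 − 2.3976 = -0.19 K.

-0.19 K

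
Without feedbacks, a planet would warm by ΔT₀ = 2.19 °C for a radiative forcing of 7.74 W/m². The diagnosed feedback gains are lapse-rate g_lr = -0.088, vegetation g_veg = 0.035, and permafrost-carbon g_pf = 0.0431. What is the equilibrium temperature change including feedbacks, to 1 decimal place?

Total gain g = -0.088 + 0.035 + 0.0431 = -0.0099.
Amplification A = 1/(1 + 0.0099) = 0.9902.
ΔT = 2.19 × 0.9902 = 2.2 °C.

2.2 °C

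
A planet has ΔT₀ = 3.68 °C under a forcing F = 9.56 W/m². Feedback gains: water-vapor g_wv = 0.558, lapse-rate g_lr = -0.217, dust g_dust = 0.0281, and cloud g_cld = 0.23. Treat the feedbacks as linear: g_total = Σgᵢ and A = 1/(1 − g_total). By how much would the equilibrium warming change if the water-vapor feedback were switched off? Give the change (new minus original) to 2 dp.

-5.34 °C

Original: g = 0.5991, ΔT = 3.68/(1−0.5991) = 9.1793 °C.
Without water-vapor: g' = 0.0411, ΔT' = 3.68/(1−0.0411) = 3.8377 °C.
Change = 3.8377 − 9.1793 = -5.34 °C.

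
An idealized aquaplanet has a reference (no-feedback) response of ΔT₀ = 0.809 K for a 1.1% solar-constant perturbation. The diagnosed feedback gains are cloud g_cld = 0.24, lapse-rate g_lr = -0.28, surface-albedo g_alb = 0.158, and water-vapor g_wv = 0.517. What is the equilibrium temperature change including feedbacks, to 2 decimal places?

Total gain g = 0.24 − 0.28 + 0.158 + 0.517 = 0.635.
Amplification A = 1/(1 − 0.635) = 2.74.
ΔT = 0.809 × 2.74 = 2.22 K.

2.22 K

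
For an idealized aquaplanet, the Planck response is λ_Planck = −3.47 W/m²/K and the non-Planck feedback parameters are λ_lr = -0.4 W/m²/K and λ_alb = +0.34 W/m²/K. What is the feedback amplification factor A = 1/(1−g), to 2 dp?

Convert to gains: g_lr = -0.4/3.47 = -0.1153; g_alb = 0.34/3.47 = 0.09798.
Total gain g = -0.01732.
A = 1/(1 + 0.01732) = 0.98.

0.98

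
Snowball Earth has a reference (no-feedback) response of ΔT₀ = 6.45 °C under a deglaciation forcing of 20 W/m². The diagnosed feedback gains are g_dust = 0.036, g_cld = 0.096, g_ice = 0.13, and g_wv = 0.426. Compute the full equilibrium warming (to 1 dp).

20.7 °C

Total gain g = 0.036 + 0.096 + 0.13 + 0.426 = 0.688.
Amplification A = 1/(1 − 0.688) = 3.205.
ΔT = 6.45 × 3.205 = 20.7 °C.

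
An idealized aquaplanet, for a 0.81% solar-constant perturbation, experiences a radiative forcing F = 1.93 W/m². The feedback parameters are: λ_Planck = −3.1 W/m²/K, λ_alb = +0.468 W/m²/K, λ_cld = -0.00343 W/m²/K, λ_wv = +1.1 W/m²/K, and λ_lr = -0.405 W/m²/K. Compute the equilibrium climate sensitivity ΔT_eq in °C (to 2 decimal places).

0.99 °C

Net feedback parameter λ = (−3.1) + (+0.468) + (-0.00343) + (+1.1) + (-0.405) = -1.94043 W/m²/K.
ΔT = −F/λ = −1.93/(-1.94043) = 0.99 °C.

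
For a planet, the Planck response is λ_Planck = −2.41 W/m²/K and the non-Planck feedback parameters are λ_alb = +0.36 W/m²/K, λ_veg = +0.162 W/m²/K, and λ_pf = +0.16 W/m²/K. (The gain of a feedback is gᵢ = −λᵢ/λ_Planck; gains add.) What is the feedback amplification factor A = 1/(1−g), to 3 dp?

Convert to gains: g_alb = 0.36/2.41 = 0.1494; g_veg = 0.162/2.41 = 0.06722; g_pf = 0.16/2.41 = 0.06639.
Total gain g = 0.28301.
A = 1/(1 − 0.28301) = 1.395.

1.395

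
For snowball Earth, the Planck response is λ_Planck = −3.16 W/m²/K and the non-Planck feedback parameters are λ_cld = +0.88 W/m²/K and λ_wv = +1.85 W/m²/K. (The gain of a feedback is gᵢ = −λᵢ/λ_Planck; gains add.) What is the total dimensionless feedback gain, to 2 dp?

Convert to gains: g_cld = 0.88/3.16 = 0.2785; g_wv = 1.85/3.16 = 0.5854.
Total gain g = 0.8639.

0.86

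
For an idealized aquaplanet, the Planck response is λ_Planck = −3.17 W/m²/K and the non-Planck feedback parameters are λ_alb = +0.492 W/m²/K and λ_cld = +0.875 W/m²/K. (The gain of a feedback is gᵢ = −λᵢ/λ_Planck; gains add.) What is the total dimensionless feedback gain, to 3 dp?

Convert to gains: g_alb = 0.492/3.17 = 0.1552; g_cld = 0.875/3.17 = 0.276.
Total gain g = 0.4312.

0.431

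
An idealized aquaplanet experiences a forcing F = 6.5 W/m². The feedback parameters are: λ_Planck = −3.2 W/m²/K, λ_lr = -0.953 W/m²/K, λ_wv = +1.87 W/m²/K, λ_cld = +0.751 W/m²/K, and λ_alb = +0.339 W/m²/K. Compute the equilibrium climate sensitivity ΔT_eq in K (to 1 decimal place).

5.4 K

Net feedback parameter λ = (−3.2) + (-0.953) + (+1.87) + (+0.751) + (+0.339) = -1.193 W/m²/K.
ΔT = −F/λ = −6.5/(-1.193) = 5.4 K.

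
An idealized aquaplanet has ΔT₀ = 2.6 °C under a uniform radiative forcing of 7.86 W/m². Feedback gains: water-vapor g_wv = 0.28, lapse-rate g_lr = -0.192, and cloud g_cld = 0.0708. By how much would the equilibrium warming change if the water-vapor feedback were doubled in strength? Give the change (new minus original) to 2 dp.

1.54 °C

Original: g = 0.1588, ΔT = 2.6/(1−0.1588) = 3.0908 °C.
With doubled water-vapor: g' = 0.4388, ΔT' = 2.6/(1−0.4388) = 4.6329 °C.
Change = 4.6329 − 3.0908 = 1.54 °C.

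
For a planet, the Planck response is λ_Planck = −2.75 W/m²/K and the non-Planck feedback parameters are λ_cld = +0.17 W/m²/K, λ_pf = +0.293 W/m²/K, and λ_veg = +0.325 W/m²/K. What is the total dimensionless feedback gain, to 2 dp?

Convert to gains: g_cld = 0.17/2.75 = 0.06182; g_pf = 0.293/2.75 = 0.1065; g_veg = 0.325/2.75 = 0.1182.
Total gain g = 0.28652.

0.29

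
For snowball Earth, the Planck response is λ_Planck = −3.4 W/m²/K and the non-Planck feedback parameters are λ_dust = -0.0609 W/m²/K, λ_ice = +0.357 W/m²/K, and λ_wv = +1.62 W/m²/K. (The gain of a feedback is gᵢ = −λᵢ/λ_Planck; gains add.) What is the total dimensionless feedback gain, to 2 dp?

Convert to gains: g_dust = -0.0609/3.4 = -0.01791; g_ice = 0.357/3.4 = 0.105; g_wv = 1.62/3.4 = 0.4765.
Total gain g = 0.56359.

0.56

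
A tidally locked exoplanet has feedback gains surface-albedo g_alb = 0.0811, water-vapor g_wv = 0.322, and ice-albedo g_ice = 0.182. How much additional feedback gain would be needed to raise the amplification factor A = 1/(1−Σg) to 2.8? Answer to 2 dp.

Current total gain = 0.5851.
Target gain for A = 2.8: g* = 1 − 1/2.8 = 0.6429.
Additional gain needed = 0.6429 − 0.5851 = 0.06.

0.06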